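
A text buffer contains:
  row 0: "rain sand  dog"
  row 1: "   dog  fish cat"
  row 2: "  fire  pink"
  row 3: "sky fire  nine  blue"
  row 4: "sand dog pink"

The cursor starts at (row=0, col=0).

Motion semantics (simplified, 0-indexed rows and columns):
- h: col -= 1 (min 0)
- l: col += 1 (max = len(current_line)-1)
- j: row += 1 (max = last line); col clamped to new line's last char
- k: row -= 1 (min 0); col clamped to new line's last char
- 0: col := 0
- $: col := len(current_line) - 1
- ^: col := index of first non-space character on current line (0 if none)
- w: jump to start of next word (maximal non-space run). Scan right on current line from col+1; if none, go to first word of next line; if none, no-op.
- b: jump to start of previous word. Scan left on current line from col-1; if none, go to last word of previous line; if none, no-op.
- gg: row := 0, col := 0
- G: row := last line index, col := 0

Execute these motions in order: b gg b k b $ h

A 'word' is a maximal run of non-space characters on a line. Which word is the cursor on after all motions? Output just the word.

Answer: dog

Derivation:
After 1 (b): row=0 col=0 char='r'
After 2 (gg): row=0 col=0 char='r'
After 3 (b): row=0 col=0 char='r'
After 4 (k): row=0 col=0 char='r'
After 5 (b): row=0 col=0 char='r'
After 6 ($): row=0 col=13 char='g'
After 7 (h): row=0 col=12 char='o'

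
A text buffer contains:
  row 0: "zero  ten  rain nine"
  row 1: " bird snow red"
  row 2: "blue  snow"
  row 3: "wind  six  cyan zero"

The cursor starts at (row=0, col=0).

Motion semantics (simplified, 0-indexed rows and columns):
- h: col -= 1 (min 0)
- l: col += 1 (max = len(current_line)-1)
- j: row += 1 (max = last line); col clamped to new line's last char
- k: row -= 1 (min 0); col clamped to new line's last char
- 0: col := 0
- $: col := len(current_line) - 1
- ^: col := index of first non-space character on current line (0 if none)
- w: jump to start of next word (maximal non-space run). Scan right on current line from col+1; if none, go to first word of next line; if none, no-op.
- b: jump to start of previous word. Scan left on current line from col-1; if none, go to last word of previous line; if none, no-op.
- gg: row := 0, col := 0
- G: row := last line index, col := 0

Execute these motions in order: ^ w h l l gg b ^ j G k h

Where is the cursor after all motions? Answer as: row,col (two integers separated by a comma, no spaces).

After 1 (^): row=0 col=0 char='z'
After 2 (w): row=0 col=6 char='t'
After 3 (h): row=0 col=5 char='_'
After 4 (l): row=0 col=6 char='t'
After 5 (l): row=0 col=7 char='e'
After 6 (gg): row=0 col=0 char='z'
After 7 (b): row=0 col=0 char='z'
After 8 (^): row=0 col=0 char='z'
After 9 (j): row=1 col=0 char='_'
After 10 (G): row=3 col=0 char='w'
After 11 (k): row=2 col=0 char='b'
After 12 (h): row=2 col=0 char='b'

Answer: 2,0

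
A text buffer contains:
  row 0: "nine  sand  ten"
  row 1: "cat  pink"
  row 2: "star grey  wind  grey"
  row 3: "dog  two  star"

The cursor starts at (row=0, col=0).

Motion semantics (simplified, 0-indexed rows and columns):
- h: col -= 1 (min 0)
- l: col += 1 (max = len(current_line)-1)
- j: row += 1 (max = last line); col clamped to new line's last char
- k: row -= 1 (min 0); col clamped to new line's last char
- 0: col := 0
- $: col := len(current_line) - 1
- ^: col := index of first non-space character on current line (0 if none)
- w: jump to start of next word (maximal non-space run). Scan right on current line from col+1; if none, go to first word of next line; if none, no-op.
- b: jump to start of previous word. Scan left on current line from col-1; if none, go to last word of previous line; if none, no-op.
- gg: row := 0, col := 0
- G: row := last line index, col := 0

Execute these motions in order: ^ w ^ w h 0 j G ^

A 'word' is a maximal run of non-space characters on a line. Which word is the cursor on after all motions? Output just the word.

Answer: dog

Derivation:
After 1 (^): row=0 col=0 char='n'
After 2 (w): row=0 col=6 char='s'
After 3 (^): row=0 col=0 char='n'
After 4 (w): row=0 col=6 char='s'
After 5 (h): row=0 col=5 char='_'
After 6 (0): row=0 col=0 char='n'
After 7 (j): row=1 col=0 char='c'
After 8 (G): row=3 col=0 char='d'
After 9 (^): row=3 col=0 char='d'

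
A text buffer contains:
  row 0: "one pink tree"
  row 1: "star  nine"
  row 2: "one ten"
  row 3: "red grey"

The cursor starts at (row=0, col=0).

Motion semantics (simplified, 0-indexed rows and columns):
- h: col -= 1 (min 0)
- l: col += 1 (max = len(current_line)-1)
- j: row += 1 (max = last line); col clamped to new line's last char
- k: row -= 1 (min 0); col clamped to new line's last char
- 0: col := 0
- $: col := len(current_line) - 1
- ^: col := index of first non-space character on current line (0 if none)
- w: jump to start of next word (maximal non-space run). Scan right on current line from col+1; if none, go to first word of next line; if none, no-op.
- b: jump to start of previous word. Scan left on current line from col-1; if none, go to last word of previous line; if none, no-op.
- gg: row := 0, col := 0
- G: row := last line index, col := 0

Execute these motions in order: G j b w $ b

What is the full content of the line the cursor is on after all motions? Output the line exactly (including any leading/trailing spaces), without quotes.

After 1 (G): row=3 col=0 char='r'
After 2 (j): row=3 col=0 char='r'
After 3 (b): row=2 col=4 char='t'
After 4 (w): row=3 col=0 char='r'
After 5 ($): row=3 col=7 char='y'
After 6 (b): row=3 col=4 char='g'

Answer: red grey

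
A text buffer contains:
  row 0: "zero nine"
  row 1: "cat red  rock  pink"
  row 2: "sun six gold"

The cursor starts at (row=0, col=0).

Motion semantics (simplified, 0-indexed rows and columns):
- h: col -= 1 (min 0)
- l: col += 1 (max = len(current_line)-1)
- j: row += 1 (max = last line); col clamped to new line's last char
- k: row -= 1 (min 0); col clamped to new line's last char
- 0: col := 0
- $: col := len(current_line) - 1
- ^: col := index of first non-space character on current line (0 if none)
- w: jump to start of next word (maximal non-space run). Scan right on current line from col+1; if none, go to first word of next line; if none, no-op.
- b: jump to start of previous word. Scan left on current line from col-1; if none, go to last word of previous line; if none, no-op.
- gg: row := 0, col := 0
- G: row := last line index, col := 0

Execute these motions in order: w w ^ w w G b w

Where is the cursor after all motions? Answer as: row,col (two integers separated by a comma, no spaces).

After 1 (w): row=0 col=5 char='n'
After 2 (w): row=1 col=0 char='c'
After 3 (^): row=1 col=0 char='c'
After 4 (w): row=1 col=4 char='r'
After 5 (w): row=1 col=9 char='r'
After 6 (G): row=2 col=0 char='s'
After 7 (b): row=1 col=15 char='p'
After 8 (w): row=2 col=0 char='s'

Answer: 2,0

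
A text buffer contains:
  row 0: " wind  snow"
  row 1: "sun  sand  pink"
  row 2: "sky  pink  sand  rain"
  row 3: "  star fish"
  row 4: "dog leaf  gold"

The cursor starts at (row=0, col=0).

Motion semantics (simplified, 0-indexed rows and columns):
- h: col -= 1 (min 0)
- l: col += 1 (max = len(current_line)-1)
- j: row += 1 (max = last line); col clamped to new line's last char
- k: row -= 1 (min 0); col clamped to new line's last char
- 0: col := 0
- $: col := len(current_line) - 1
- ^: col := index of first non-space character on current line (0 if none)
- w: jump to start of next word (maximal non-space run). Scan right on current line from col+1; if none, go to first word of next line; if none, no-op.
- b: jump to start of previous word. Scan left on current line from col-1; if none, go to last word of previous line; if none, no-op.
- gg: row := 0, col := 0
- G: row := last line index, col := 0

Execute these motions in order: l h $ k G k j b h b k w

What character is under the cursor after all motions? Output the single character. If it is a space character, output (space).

After 1 (l): row=0 col=1 char='w'
After 2 (h): row=0 col=0 char='_'
After 3 ($): row=0 col=10 char='w'
After 4 (k): row=0 col=10 char='w'
After 5 (G): row=4 col=0 char='d'
After 6 (k): row=3 col=0 char='_'
After 7 (j): row=4 col=0 char='d'
After 8 (b): row=3 col=7 char='f'
After 9 (h): row=3 col=6 char='_'
After 10 (b): row=3 col=2 char='s'
After 11 (k): row=2 col=2 char='y'
After 12 (w): row=2 col=5 char='p'

Answer: p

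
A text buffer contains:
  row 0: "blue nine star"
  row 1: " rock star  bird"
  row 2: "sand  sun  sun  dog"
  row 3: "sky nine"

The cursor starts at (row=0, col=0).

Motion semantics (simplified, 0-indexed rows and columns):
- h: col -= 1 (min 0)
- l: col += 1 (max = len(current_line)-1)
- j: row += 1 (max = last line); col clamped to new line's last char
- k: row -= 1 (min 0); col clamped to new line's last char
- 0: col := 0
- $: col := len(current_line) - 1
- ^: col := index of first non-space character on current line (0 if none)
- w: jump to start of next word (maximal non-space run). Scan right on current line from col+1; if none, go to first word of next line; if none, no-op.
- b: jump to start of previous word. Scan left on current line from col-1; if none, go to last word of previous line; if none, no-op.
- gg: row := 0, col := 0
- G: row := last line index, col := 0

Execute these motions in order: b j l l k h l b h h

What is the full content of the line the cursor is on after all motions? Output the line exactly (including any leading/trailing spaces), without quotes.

Answer: blue nine star

Derivation:
After 1 (b): row=0 col=0 char='b'
After 2 (j): row=1 col=0 char='_'
After 3 (l): row=1 col=1 char='r'
After 4 (l): row=1 col=2 char='o'
After 5 (k): row=0 col=2 char='u'
After 6 (h): row=0 col=1 char='l'
After 7 (l): row=0 col=2 char='u'
After 8 (b): row=0 col=0 char='b'
After 9 (h): row=0 col=0 char='b'
After 10 (h): row=0 col=0 char='b'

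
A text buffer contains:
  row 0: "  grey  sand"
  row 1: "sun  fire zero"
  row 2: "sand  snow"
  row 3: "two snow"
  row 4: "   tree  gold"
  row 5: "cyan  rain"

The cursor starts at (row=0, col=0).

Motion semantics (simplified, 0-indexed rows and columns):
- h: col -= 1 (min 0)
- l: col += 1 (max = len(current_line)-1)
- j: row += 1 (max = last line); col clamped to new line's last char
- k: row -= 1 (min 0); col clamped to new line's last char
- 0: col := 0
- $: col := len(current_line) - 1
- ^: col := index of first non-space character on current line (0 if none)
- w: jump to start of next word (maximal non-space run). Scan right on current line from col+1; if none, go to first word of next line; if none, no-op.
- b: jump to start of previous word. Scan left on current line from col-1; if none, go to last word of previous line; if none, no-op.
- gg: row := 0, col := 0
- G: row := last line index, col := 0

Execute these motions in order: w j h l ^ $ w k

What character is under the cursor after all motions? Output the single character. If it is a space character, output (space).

Answer: s

Derivation:
After 1 (w): row=0 col=2 char='g'
After 2 (j): row=1 col=2 char='n'
After 3 (h): row=1 col=1 char='u'
After 4 (l): row=1 col=2 char='n'
After 5 (^): row=1 col=0 char='s'
After 6 ($): row=1 col=13 char='o'
After 7 (w): row=2 col=0 char='s'
After 8 (k): row=1 col=0 char='s'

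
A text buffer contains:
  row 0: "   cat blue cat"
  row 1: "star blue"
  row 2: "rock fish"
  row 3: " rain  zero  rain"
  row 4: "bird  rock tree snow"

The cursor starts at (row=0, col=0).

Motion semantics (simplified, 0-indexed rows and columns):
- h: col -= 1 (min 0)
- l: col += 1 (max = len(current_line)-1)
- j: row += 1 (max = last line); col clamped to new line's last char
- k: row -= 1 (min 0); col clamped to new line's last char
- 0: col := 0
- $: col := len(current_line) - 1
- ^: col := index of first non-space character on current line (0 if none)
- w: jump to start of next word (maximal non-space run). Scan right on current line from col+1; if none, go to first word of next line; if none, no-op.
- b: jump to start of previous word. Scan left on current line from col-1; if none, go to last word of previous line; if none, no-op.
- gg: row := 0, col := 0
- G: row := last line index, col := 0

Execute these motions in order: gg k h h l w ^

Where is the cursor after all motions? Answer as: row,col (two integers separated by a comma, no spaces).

Answer: 0,3

Derivation:
After 1 (gg): row=0 col=0 char='_'
After 2 (k): row=0 col=0 char='_'
After 3 (h): row=0 col=0 char='_'
After 4 (h): row=0 col=0 char='_'
After 5 (l): row=0 col=1 char='_'
After 6 (w): row=0 col=3 char='c'
After 7 (^): row=0 col=3 char='c'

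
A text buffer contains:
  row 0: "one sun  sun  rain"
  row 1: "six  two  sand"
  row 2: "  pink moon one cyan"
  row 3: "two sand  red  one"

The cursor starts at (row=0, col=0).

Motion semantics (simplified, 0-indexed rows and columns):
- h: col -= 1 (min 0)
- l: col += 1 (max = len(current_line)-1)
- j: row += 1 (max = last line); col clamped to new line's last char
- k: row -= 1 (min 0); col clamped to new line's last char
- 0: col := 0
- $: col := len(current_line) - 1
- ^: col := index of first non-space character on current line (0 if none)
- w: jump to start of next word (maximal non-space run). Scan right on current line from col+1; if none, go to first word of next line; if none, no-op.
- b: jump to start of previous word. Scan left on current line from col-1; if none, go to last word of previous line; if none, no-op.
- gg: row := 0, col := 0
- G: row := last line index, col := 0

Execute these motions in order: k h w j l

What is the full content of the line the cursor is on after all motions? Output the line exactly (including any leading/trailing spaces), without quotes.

After 1 (k): row=0 col=0 char='o'
After 2 (h): row=0 col=0 char='o'
After 3 (w): row=0 col=4 char='s'
After 4 (j): row=1 col=4 char='_'
After 5 (l): row=1 col=5 char='t'

Answer: six  two  sand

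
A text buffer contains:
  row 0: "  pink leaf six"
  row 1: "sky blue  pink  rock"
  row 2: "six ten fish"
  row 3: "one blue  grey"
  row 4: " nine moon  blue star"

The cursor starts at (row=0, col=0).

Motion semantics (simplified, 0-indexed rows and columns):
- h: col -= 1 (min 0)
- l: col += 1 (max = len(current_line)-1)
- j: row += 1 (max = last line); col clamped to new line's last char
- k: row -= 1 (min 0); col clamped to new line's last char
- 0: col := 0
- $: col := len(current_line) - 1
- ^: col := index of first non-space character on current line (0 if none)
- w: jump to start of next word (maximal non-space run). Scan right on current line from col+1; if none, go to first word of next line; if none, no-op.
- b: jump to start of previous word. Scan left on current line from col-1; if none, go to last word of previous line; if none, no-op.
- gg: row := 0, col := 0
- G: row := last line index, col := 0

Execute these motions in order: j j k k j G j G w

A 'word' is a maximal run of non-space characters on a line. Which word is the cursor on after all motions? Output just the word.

Answer: nine

Derivation:
After 1 (j): row=1 col=0 char='s'
After 2 (j): row=2 col=0 char='s'
After 3 (k): row=1 col=0 char='s'
After 4 (k): row=0 col=0 char='_'
After 5 (j): row=1 col=0 char='s'
After 6 (G): row=4 col=0 char='_'
After 7 (j): row=4 col=0 char='_'
After 8 (G): row=4 col=0 char='_'
After 9 (w): row=4 col=1 char='n'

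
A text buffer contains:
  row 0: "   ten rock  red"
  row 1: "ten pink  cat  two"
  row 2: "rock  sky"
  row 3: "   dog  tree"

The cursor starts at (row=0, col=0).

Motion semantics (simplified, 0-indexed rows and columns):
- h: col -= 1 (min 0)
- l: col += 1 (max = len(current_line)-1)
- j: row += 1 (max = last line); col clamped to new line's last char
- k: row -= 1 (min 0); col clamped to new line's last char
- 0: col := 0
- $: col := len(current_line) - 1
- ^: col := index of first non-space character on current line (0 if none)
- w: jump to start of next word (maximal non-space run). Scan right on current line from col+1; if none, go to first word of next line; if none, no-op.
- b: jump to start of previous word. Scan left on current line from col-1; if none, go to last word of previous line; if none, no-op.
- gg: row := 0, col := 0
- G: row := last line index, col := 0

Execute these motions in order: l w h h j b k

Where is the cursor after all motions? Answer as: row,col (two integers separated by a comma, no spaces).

After 1 (l): row=0 col=1 char='_'
After 2 (w): row=0 col=3 char='t'
After 3 (h): row=0 col=2 char='_'
After 4 (h): row=0 col=1 char='_'
After 5 (j): row=1 col=1 char='e'
After 6 (b): row=1 col=0 char='t'
After 7 (k): row=0 col=0 char='_'

Answer: 0,0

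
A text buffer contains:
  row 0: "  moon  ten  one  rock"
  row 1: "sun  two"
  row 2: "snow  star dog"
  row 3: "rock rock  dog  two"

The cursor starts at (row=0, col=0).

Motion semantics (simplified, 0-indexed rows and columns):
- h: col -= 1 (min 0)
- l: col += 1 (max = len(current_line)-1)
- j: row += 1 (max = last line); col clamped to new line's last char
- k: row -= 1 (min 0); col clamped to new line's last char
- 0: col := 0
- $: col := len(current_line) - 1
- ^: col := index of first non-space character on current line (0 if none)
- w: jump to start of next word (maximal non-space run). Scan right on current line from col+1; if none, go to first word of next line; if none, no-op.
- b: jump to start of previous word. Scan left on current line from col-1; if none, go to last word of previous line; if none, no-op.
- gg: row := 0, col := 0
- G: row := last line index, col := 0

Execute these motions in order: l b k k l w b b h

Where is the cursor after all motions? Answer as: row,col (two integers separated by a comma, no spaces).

After 1 (l): row=0 col=1 char='_'
After 2 (b): row=0 col=1 char='_'
After 3 (k): row=0 col=1 char='_'
After 4 (k): row=0 col=1 char='_'
After 5 (l): row=0 col=2 char='m'
After 6 (w): row=0 col=8 char='t'
After 7 (b): row=0 col=2 char='m'
After 8 (b): row=0 col=2 char='m'
After 9 (h): row=0 col=1 char='_'

Answer: 0,1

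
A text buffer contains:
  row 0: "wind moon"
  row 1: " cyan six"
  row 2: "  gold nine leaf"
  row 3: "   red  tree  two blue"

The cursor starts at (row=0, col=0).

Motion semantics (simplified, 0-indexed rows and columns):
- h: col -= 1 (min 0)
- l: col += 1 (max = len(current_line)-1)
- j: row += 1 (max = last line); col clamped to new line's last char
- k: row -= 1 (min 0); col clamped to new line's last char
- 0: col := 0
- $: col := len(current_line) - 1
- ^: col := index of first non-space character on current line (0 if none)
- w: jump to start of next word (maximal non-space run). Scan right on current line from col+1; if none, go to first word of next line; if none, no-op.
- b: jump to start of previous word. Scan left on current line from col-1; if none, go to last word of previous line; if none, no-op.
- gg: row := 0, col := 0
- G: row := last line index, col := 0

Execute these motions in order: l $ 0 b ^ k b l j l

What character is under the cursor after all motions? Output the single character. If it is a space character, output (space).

After 1 (l): row=0 col=1 char='i'
After 2 ($): row=0 col=8 char='n'
After 3 (0): row=0 col=0 char='w'
After 4 (b): row=0 col=0 char='w'
After 5 (^): row=0 col=0 char='w'
After 6 (k): row=0 col=0 char='w'
After 7 (b): row=0 col=0 char='w'
After 8 (l): row=0 col=1 char='i'
After 9 (j): row=1 col=1 char='c'
After 10 (l): row=1 col=2 char='y'

Answer: y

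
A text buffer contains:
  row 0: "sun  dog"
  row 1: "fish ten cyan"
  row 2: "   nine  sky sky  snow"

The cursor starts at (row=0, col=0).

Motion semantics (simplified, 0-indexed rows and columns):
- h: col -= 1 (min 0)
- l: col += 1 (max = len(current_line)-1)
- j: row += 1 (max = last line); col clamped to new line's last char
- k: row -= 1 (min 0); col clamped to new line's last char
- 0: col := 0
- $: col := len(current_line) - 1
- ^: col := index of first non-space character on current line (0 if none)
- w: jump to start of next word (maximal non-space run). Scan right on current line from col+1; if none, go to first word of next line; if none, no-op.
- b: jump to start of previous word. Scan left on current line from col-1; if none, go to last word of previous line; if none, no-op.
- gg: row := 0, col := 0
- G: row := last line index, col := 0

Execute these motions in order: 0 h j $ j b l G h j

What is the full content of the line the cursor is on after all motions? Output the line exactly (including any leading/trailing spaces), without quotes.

After 1 (0): row=0 col=0 char='s'
After 2 (h): row=0 col=0 char='s'
After 3 (j): row=1 col=0 char='f'
After 4 ($): row=1 col=12 char='n'
After 5 (j): row=2 col=12 char='_'
After 6 (b): row=2 col=9 char='s'
After 7 (l): row=2 col=10 char='k'
After 8 (G): row=2 col=0 char='_'
After 9 (h): row=2 col=0 char='_'
After 10 (j): row=2 col=0 char='_'

Answer:    nine  sky sky  snow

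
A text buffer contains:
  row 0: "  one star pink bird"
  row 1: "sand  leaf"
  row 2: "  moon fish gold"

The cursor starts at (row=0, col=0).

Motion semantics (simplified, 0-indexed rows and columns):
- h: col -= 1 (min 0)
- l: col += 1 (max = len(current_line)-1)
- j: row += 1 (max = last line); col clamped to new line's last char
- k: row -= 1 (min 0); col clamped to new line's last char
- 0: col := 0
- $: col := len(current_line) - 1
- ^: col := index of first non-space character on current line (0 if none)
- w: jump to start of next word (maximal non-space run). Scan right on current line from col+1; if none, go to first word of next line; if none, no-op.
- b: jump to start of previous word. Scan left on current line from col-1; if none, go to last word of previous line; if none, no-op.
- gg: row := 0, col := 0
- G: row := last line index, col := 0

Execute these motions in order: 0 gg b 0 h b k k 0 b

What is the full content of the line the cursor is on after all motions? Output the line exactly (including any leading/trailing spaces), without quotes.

After 1 (0): row=0 col=0 char='_'
After 2 (gg): row=0 col=0 char='_'
After 3 (b): row=0 col=0 char='_'
After 4 (0): row=0 col=0 char='_'
After 5 (h): row=0 col=0 char='_'
After 6 (b): row=0 col=0 char='_'
After 7 (k): row=0 col=0 char='_'
After 8 (k): row=0 col=0 char='_'
After 9 (0): row=0 col=0 char='_'
After 10 (b): row=0 col=0 char='_'

Answer:   one star pink bird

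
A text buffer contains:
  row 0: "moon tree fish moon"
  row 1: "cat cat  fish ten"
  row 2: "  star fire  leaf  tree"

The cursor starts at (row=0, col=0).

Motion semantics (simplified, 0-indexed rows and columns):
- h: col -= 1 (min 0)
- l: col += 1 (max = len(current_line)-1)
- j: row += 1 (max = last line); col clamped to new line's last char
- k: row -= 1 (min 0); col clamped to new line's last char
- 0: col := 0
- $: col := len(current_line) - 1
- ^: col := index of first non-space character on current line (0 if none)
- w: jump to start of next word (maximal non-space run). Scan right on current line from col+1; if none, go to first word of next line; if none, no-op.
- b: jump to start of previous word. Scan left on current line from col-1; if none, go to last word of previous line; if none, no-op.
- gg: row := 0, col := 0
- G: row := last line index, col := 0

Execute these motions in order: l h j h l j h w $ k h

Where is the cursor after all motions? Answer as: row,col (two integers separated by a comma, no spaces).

After 1 (l): row=0 col=1 char='o'
After 2 (h): row=0 col=0 char='m'
After 3 (j): row=1 col=0 char='c'
After 4 (h): row=1 col=0 char='c'
After 5 (l): row=1 col=1 char='a'
After 6 (j): row=2 col=1 char='_'
After 7 (h): row=2 col=0 char='_'
After 8 (w): row=2 col=2 char='s'
After 9 ($): row=2 col=22 char='e'
After 10 (k): row=1 col=16 char='n'
After 11 (h): row=1 col=15 char='e'

Answer: 1,15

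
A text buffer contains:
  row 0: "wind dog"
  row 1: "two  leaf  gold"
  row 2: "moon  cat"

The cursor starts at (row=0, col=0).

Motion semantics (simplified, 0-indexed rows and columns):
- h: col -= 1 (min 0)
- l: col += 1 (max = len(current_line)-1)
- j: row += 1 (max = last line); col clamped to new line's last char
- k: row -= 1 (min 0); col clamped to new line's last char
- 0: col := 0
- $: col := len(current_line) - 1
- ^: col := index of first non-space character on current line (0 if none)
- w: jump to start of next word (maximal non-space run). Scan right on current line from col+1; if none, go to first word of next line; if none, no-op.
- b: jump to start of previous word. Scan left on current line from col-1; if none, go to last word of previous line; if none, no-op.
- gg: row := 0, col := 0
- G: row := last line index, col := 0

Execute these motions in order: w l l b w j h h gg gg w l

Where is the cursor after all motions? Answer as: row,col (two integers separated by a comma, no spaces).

Answer: 0,6

Derivation:
After 1 (w): row=0 col=5 char='d'
After 2 (l): row=0 col=6 char='o'
After 3 (l): row=0 col=7 char='g'
After 4 (b): row=0 col=5 char='d'
After 5 (w): row=1 col=0 char='t'
After 6 (j): row=2 col=0 char='m'
After 7 (h): row=2 col=0 char='m'
After 8 (h): row=2 col=0 char='m'
After 9 (gg): row=0 col=0 char='w'
After 10 (gg): row=0 col=0 char='w'
After 11 (w): row=0 col=5 char='d'
After 12 (l): row=0 col=6 char='o'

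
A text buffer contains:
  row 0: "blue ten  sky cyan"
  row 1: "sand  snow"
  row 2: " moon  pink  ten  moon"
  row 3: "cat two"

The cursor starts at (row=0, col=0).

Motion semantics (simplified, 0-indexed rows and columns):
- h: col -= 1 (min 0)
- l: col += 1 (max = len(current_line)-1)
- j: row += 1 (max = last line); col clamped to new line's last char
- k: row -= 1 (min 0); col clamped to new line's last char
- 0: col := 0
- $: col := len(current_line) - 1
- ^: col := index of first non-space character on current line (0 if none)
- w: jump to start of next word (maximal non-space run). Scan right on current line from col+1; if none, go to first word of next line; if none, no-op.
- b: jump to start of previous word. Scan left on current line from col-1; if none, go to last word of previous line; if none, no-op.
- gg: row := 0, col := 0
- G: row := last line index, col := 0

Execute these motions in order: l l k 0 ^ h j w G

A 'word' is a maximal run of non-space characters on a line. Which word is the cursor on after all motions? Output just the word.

After 1 (l): row=0 col=1 char='l'
After 2 (l): row=0 col=2 char='u'
After 3 (k): row=0 col=2 char='u'
After 4 (0): row=0 col=0 char='b'
After 5 (^): row=0 col=0 char='b'
After 6 (h): row=0 col=0 char='b'
After 7 (j): row=1 col=0 char='s'
After 8 (w): row=1 col=6 char='s'
After 9 (G): row=3 col=0 char='c'

Answer: cat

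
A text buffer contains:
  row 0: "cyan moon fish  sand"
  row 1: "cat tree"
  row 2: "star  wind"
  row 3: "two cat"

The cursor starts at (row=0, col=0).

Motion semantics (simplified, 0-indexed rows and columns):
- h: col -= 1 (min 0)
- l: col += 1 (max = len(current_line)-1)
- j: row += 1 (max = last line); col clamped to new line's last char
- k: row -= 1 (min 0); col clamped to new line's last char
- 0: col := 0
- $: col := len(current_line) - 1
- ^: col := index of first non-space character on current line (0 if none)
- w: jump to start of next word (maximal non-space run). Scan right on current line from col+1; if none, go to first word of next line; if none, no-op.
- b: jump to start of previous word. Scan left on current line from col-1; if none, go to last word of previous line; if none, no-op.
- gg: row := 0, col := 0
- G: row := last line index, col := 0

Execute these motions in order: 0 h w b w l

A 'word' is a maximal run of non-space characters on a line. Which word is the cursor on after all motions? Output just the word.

After 1 (0): row=0 col=0 char='c'
After 2 (h): row=0 col=0 char='c'
After 3 (w): row=0 col=5 char='m'
After 4 (b): row=0 col=0 char='c'
After 5 (w): row=0 col=5 char='m'
After 6 (l): row=0 col=6 char='o'

Answer: moon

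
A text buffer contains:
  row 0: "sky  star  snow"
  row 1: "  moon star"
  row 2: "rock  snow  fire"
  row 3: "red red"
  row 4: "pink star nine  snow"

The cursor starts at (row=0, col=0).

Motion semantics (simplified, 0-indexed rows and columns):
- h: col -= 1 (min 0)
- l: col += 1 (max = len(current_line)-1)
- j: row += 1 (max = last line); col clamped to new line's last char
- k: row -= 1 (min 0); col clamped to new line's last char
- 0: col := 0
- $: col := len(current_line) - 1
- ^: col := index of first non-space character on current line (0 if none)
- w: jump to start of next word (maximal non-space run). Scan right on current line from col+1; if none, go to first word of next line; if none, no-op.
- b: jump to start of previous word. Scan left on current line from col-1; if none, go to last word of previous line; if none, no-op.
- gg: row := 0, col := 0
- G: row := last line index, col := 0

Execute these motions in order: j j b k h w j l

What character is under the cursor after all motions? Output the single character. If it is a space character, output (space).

After 1 (j): row=1 col=0 char='_'
After 2 (j): row=2 col=0 char='r'
After 3 (b): row=1 col=7 char='s'
After 4 (k): row=0 col=7 char='a'
After 5 (h): row=0 col=6 char='t'
After 6 (w): row=0 col=11 char='s'
After 7 (j): row=1 col=10 char='r'
After 8 (l): row=1 col=10 char='r'

Answer: r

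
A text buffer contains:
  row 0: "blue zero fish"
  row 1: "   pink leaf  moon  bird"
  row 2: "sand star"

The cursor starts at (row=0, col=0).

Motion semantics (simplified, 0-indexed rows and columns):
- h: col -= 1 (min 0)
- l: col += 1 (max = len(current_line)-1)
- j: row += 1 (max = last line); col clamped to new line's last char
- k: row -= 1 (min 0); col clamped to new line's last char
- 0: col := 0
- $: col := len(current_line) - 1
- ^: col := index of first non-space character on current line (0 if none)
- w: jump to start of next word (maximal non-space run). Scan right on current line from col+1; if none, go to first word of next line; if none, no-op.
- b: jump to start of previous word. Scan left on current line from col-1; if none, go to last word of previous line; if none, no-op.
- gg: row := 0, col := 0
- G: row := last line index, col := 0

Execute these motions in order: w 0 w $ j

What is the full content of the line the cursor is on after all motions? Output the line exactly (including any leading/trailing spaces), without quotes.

Answer:    pink leaf  moon  bird

Derivation:
After 1 (w): row=0 col=5 char='z'
After 2 (0): row=0 col=0 char='b'
After 3 (w): row=0 col=5 char='z'
After 4 ($): row=0 col=13 char='h'
After 5 (j): row=1 col=13 char='_'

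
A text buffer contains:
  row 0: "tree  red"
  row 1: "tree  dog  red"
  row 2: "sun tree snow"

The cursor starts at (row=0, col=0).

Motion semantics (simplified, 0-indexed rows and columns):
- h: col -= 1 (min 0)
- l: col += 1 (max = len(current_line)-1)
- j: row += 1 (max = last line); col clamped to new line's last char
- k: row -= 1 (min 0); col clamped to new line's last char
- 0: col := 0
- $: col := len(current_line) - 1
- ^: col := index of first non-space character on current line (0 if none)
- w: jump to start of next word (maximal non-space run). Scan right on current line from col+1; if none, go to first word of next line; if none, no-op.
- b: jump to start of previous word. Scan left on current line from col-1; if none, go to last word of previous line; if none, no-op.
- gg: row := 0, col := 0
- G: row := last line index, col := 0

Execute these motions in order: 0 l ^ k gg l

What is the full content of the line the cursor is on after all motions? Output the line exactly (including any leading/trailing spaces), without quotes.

Answer: tree  red

Derivation:
After 1 (0): row=0 col=0 char='t'
After 2 (l): row=0 col=1 char='r'
After 3 (^): row=0 col=0 char='t'
After 4 (k): row=0 col=0 char='t'
After 5 (gg): row=0 col=0 char='t'
After 6 (l): row=0 col=1 char='r'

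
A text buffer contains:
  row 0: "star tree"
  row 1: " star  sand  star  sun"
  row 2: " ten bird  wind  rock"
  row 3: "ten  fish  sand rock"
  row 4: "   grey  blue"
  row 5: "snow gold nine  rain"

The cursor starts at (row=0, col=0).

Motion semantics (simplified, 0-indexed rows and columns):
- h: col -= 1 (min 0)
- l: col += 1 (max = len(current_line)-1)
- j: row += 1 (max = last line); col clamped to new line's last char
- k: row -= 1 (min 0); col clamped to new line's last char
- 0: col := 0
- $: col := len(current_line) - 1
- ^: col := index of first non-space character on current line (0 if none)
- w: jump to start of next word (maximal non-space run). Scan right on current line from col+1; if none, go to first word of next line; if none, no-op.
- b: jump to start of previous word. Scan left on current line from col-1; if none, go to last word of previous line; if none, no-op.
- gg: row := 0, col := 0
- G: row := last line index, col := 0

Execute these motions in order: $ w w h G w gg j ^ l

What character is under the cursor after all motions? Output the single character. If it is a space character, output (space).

After 1 ($): row=0 col=8 char='e'
After 2 (w): row=1 col=1 char='s'
After 3 (w): row=1 col=7 char='s'
After 4 (h): row=1 col=6 char='_'
After 5 (G): row=5 col=0 char='s'
After 6 (w): row=5 col=5 char='g'
After 7 (gg): row=0 col=0 char='s'
After 8 (j): row=1 col=0 char='_'
After 9 (^): row=1 col=1 char='s'
After 10 (l): row=1 col=2 char='t'

Answer: t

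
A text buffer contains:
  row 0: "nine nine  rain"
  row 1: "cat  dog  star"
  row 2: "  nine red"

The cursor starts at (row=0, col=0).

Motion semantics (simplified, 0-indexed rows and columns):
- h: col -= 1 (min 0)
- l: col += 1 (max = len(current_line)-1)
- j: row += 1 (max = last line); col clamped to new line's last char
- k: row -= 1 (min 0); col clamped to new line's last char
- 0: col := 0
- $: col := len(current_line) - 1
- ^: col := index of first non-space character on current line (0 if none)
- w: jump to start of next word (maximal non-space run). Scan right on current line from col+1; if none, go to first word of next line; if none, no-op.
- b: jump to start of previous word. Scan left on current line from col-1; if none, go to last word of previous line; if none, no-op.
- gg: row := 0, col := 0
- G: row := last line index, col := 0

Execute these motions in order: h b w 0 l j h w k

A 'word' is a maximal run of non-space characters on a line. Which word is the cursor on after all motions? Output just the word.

Answer: nine

Derivation:
After 1 (h): row=0 col=0 char='n'
After 2 (b): row=0 col=0 char='n'
After 3 (w): row=0 col=5 char='n'
After 4 (0): row=0 col=0 char='n'
After 5 (l): row=0 col=1 char='i'
After 6 (j): row=1 col=1 char='a'
After 7 (h): row=1 col=0 char='c'
After 8 (w): row=1 col=5 char='d'
After 9 (k): row=0 col=5 char='n'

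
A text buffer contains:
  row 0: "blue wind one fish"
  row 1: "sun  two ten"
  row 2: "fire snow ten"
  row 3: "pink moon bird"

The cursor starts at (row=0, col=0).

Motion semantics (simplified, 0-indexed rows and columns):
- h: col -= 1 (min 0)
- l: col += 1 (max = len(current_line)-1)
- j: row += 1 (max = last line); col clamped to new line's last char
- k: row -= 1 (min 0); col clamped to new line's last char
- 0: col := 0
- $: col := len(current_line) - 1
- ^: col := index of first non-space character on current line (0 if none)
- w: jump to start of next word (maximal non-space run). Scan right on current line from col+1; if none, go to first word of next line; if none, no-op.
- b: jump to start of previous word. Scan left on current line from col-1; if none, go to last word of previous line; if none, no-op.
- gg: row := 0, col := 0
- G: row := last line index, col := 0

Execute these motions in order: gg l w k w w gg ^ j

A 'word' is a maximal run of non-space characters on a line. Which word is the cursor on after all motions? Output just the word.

After 1 (gg): row=0 col=0 char='b'
After 2 (l): row=0 col=1 char='l'
After 3 (w): row=0 col=5 char='w'
After 4 (k): row=0 col=5 char='w'
After 5 (w): row=0 col=10 char='o'
After 6 (w): row=0 col=14 char='f'
After 7 (gg): row=0 col=0 char='b'
After 8 (^): row=0 col=0 char='b'
After 9 (j): row=1 col=0 char='s'

Answer: sun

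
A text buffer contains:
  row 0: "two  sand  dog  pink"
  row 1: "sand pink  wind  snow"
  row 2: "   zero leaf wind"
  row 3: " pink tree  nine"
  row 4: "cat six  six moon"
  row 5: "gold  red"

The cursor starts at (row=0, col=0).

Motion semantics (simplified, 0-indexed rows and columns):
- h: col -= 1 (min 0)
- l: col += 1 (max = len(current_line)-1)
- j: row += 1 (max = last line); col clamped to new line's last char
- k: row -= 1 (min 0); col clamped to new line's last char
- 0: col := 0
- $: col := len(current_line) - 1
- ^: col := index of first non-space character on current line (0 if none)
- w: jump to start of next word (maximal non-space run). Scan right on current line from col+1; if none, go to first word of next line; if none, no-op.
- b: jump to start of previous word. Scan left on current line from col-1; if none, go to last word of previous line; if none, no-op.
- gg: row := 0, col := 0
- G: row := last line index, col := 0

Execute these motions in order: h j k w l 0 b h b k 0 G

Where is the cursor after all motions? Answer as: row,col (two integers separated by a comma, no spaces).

After 1 (h): row=0 col=0 char='t'
After 2 (j): row=1 col=0 char='s'
After 3 (k): row=0 col=0 char='t'
After 4 (w): row=0 col=5 char='s'
After 5 (l): row=0 col=6 char='a'
After 6 (0): row=0 col=0 char='t'
After 7 (b): row=0 col=0 char='t'
After 8 (h): row=0 col=0 char='t'
After 9 (b): row=0 col=0 char='t'
After 10 (k): row=0 col=0 char='t'
After 11 (0): row=0 col=0 char='t'
After 12 (G): row=5 col=0 char='g'

Answer: 5,0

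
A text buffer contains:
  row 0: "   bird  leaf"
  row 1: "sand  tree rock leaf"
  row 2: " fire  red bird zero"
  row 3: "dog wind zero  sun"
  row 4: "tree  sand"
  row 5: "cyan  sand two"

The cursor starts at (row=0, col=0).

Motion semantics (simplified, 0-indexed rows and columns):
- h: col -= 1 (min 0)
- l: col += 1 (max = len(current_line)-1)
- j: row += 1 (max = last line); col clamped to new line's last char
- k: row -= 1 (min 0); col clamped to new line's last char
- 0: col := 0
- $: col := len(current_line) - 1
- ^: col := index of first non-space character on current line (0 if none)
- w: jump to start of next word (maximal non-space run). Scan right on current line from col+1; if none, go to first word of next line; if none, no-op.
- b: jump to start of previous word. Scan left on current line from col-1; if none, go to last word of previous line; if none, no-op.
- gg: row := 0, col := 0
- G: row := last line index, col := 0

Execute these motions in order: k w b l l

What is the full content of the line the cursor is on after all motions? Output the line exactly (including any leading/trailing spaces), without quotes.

Answer:    bird  leaf

Derivation:
After 1 (k): row=0 col=0 char='_'
After 2 (w): row=0 col=3 char='b'
After 3 (b): row=0 col=3 char='b'
After 4 (l): row=0 col=4 char='i'
After 5 (l): row=0 col=5 char='r'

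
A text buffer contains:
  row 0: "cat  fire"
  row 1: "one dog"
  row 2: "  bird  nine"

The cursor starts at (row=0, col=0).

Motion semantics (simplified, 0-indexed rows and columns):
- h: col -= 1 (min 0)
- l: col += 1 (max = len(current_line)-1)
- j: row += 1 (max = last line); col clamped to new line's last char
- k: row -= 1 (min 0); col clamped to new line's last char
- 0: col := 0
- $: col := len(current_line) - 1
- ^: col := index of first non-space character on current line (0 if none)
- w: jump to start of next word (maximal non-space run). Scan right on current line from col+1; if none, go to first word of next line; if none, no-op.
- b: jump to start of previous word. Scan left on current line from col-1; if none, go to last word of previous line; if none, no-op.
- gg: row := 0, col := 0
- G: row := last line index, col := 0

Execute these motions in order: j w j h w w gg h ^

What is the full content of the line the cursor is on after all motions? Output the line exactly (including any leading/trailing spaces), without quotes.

Answer: cat  fire

Derivation:
After 1 (j): row=1 col=0 char='o'
After 2 (w): row=1 col=4 char='d'
After 3 (j): row=2 col=4 char='r'
After 4 (h): row=2 col=3 char='i'
After 5 (w): row=2 col=8 char='n'
After 6 (w): row=2 col=8 char='n'
After 7 (gg): row=0 col=0 char='c'
After 8 (h): row=0 col=0 char='c'
After 9 (^): row=0 col=0 char='c'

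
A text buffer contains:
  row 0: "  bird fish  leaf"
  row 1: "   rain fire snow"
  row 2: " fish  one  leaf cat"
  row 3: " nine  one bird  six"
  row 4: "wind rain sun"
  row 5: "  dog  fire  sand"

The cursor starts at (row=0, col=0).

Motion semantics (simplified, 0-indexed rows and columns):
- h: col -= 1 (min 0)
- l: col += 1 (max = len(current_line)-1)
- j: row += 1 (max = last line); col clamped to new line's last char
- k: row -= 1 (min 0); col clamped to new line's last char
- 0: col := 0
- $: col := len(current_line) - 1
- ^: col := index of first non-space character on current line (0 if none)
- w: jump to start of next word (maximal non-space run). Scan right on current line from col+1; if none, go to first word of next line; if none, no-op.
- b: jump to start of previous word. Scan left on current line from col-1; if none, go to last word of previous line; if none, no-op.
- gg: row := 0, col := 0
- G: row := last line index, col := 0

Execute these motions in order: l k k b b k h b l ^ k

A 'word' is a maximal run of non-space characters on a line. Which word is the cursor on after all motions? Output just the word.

Answer: bird

Derivation:
After 1 (l): row=0 col=1 char='_'
After 2 (k): row=0 col=1 char='_'
After 3 (k): row=0 col=1 char='_'
After 4 (b): row=0 col=1 char='_'
After 5 (b): row=0 col=1 char='_'
After 6 (k): row=0 col=1 char='_'
After 7 (h): row=0 col=0 char='_'
After 8 (b): row=0 col=0 char='_'
After 9 (l): row=0 col=1 char='_'
After 10 (^): row=0 col=2 char='b'
After 11 (k): row=0 col=2 char='b'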